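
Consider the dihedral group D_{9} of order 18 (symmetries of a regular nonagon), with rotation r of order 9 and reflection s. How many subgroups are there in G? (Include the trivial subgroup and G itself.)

16

|G| = 18, so by Lagrange every subgroup order divides 18. Divisors: 1, 2, 3, 6, 9, 18.
Subgroups by order — order 1: 1; order 2: 9; order 3: 1; order 6: 3; order 9: 1; order 18: 1.
Total: 1 + 9 + 1 + 3 + 1 + 1 = 16.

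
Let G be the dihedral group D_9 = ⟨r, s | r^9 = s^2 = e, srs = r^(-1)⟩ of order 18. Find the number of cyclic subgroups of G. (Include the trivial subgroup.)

12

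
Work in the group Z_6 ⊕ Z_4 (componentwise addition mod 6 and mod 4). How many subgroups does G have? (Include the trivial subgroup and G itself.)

|G| = 24, so by Lagrange every subgroup order divides 24. Divisors: 1, 2, 3, 4, 6, 8, 12, 24.
Subgroups by order — order 1: 1; order 2: 3; order 3: 1; order 4: 3; order 6: 3; order 8: 1; order 12: 3; order 24: 1.
Total: 1 + 3 + 1 + 3 + 3 + 1 + 3 + 1 = 16.

16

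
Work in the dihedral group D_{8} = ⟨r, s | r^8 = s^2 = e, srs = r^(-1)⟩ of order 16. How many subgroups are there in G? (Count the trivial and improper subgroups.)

|G| = 16, so by Lagrange every subgroup order divides 16. Divisors: 1, 2, 4, 8, 16.
Subgroups by order — order 1: 1; order 2: 9; order 4: 5; order 8: 3; order 16: 1.
Total: 1 + 9 + 5 + 3 + 1 = 19.

19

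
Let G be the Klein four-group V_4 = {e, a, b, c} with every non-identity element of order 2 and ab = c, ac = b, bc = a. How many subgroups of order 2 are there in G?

|G| = 4 and 2 | 4, so subgroups of order 2 are possible by Lagrange.
The subgroups of order 2 are: {e, a}; {e, b}; {e, c}.
So G has 3 subgroups of order 2.

3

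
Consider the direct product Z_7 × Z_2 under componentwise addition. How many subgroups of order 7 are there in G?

|G| = 14 and 7 | 14, so subgroups of order 7 are possible by Lagrange.
The subgroups of order 7 are: {(0,0), (1,0), (2,0), (3,0), (4,0), (5,0), (6,0)}.
So G has 1 subgroup of order 7.

1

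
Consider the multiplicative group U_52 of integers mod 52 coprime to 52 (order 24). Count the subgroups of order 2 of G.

3

|G| = 24 and 2 | 24, so subgroups of order 2 are possible by Lagrange.
The subgroups of order 2 are: {1, 25}; {1, 27}; {1, 51}.
So G has 3 subgroups of order 2.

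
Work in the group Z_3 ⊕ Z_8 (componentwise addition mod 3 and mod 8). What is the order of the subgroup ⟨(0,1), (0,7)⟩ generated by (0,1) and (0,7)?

8

|⟨(0,1)⟩| = 8 and |⟨(0,7)⟩| = 8, so |H| is a multiple of lcm(8, 8) = 8 and divides |G| = 24.
Closing under the operation: H = {(0,0), (0,1), (0,2), (0,3), (0,4), (0,5), (0,6), (0,7)}, so |H| = 8.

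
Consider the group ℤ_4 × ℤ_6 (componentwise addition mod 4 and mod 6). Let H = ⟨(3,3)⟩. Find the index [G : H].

6

|⟨(3,3)⟩| = 4 and |G| = 24.
By Lagrange, [G : H] = |G|/|H| = 24/4 = 6.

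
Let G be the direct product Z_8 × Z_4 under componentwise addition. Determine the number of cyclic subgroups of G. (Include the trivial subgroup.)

Each element a generates a cyclic subgroup ⟨a⟩; distinct elements may generate the same one (a cyclic group of order d has φ(d) generators).
Cyclic subgroups by order — order 1: 1; order 2: 3; order 4: 6; order 8: 4.
Total: 14.

14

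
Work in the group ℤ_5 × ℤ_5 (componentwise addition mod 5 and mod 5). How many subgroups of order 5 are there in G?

|G| = 25 and 5 | 25, so subgroups of order 5 are possible by Lagrange.
The subgroups of order 5 are: {(0,0), (0,1), (0,2), (0,3), (0,4)}; {(0,0), (1,0), (2,0), (3,0), (4,0)}; {(0,0), (1,1), (2,2), (3,3), (4,4)}; {(0,0), (1,2), (2,4), (3,1), (4,3)}; … (6 in all).
So G has 6 subgroups of order 5.

6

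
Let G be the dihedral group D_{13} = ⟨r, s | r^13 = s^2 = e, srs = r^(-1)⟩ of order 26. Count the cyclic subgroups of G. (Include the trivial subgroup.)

15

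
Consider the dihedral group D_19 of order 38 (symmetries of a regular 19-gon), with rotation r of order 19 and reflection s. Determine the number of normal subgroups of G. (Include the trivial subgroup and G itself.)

G has 22 subgroups. Checking conjugation-invariance by order — order 1: 1/1 normal; order 2: 0/19 normal; order 19: 1/1 normal; order 38: 1/1 normal.
Total normal subgroups: 3.

3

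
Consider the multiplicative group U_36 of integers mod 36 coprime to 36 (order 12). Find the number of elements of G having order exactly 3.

The elements of order 3 are: 13, 25.
That's 2.

2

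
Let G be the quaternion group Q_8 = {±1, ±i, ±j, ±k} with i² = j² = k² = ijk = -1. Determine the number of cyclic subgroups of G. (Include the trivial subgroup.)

5

A cyclic subgroup of order d is generated by each of its φ(d) elements of order d, so the cyclic subgroups of order d number (#elements of order d)/φ(d).
Cyclic subgroups by order — order 1: 1; order 2: 1; order 4: 3.
Total: 5.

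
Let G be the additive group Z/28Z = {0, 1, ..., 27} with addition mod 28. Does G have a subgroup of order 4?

Yes

4 | 28. A subgroup of order 4 is {0, 7, 14, 21}.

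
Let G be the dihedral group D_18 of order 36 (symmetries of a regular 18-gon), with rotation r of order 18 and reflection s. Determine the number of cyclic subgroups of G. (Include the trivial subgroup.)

24

A cyclic subgroup of order d is generated by each of its φ(d) elements of order d, so the cyclic subgroups of order d number (#elements of order d)/φ(d).
Cyclic subgroups by order — order 1: 1; order 2: 19; order 3: 1; order 6: 1; order 9: 1; order 18: 1.
Total: 24.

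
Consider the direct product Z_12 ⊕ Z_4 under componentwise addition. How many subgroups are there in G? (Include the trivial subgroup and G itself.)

|G| = 48, so by Lagrange every subgroup order divides 48. Divisors: 1, 2, 3, 4, 6, 8, 12, 16, 24, 48.
Subgroups by order — order 1: 1; order 2: 3; order 3: 1; order 4: 7; order 6: 3; order 8: 3; order 12: 7; order 16: 1; order 24: 3; order 48: 1.
Total: 1 + 3 + 1 + 7 + 3 + 3 + 7 + 1 + 3 + 1 = 30.

30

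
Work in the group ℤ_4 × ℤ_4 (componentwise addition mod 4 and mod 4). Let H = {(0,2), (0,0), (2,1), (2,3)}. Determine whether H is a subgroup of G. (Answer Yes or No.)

|H| = 4 divides |G| = 16, consistent with Lagrange.
H contains the identity, every element's inverse is in H, and H is closed under +: it is a subgroup.
In fact H = ⟨(2,3)⟩.

Yes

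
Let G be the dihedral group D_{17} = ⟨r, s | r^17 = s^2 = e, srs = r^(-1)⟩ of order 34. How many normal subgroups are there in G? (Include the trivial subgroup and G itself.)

G has 20 subgroups. Checking conjugation-invariance by order — order 1: 1/1 normal; order 2: 0/17 normal; order 17: 1/1 normal; order 34: 1/1 normal.
Total normal subgroups: 3.

3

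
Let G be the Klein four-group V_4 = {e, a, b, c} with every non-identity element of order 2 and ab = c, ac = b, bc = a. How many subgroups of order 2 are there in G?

|G| = 4 and 2 | 4, so subgroups of order 2 are possible by Lagrange.
The subgroups of order 2 are: {e, a}; {e, b}; {e, c}.
So G has 3 subgroups of order 2.

3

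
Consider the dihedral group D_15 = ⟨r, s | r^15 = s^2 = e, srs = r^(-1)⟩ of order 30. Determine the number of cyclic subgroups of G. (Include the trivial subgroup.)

A cyclic subgroup of order d is generated by each of its φ(d) elements of order d, so the cyclic subgroups of order d number (#elements of order d)/φ(d).
Cyclic subgroups by order — order 1: 1; order 2: 15; order 3: 1; order 5: 1; order 15: 1.
Total: 19.

19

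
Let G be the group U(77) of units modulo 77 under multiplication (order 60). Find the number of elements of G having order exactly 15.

8

The elements of order 15 are: 4, 9, 16, 25, 37, 53, 58, 60.
That's 8.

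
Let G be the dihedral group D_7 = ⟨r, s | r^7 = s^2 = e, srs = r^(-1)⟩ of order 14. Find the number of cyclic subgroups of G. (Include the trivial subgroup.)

9

Group the elements of G by the cyclic subgroup they generate; each cyclic subgroup of order d accounts for φ(d) elements.
Cyclic subgroups by order — order 1: 1; order 2: 7; order 7: 1.
Total: 9.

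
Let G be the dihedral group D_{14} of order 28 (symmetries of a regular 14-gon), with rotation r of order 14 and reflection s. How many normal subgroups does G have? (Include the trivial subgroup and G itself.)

7

G has 28 subgroups. Checking conjugation-invariance by order — order 1: 1/1 normal; order 2: 1/15 normal; order 4: 0/7 normal; order 7: 1/1 normal; order 14: 3/3 normal; order 28: 1/1 normal.
Total normal subgroups: 7.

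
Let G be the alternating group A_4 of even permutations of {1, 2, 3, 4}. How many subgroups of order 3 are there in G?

|G| = 12 and 3 | 12, so subgroups of order 3 are possible by Lagrange.
The subgroups of order 3 are: {e, (1 2 3), (1 3 2)}; {e, (1 2 4), (1 4 2)}; {e, (1 3 4), (1 4 3)}; {e, (2 3 4), (2 4 3)}.
So G has 4 subgroups of order 3.

4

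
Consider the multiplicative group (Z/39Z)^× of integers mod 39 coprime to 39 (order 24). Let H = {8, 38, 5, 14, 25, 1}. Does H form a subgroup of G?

Closure fails: 5 · 38 = 34 ∉ H. So H is not a subgroup.

No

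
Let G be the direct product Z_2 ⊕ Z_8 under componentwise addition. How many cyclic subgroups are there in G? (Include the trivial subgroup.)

A cyclic subgroup of order d is generated by each of its φ(d) elements of order d, so the cyclic subgroups of order d number (#elements of order d)/φ(d).
Cyclic subgroups by order — order 1: 1; order 2: 3; order 4: 2; order 8: 2.
Total: 8.

8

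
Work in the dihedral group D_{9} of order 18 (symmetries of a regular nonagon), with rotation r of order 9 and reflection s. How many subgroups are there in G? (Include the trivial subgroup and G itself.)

16

|G| = 18, so by Lagrange every subgroup order divides 18. Divisors: 1, 2, 3, 6, 9, 18.
Subgroups by order — order 1: 1; order 2: 9; order 3: 1; order 6: 3; order 9: 1; order 18: 1.
Total: 1 + 9 + 1 + 3 + 1 + 1 = 16.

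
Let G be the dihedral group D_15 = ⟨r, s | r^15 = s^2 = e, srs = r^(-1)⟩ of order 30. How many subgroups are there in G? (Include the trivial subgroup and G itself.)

28

|G| = 30, so by Lagrange every subgroup order divides 30. Divisors: 1, 2, 3, 5, 6, 10, 15, 30.
Subgroups by order — order 1: 1; order 2: 15; order 3: 1; order 5: 1; order 6: 5; order 10: 3; order 15: 1; order 30: 1.
Total: 1 + 15 + 1 + 1 + 5 + 3 + 1 + 1 = 28.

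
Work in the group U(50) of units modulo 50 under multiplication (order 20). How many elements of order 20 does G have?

8

The elements of order 20 are: 3, 13, 17, 23, 27, 33, 37, 47.
That's 8.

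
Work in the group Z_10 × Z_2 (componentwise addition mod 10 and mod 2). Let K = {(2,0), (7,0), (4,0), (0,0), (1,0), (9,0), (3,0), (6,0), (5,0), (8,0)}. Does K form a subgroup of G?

Yes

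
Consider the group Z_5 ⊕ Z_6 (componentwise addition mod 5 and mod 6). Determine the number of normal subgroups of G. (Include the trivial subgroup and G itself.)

8

G is abelian, so every subgroup is normal.
G has 8 subgroups in total, hence 8 normal subgroups.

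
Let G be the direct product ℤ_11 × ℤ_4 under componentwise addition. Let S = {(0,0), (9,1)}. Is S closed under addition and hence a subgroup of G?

(9,1) ∈ S but its inverse (2,3) ∉ S, so S is not a subgroup.

No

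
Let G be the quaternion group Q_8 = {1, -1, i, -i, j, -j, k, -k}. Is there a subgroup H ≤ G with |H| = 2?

Yes

2 | 8. A subgroup of order 2 is {1, -1}.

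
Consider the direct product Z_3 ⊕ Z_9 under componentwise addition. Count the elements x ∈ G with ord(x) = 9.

An element (a,b) has order lcm(ord(a), ord(b)); count pairs with lcm equal to 9.
Enumerating gives 18 such elements.

18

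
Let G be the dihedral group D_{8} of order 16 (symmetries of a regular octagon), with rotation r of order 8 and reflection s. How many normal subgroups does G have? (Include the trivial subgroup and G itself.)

7

G has 19 subgroups. Checking conjugation-invariance by order — order 1: 1/1 normal; order 2: 1/9 normal; order 4: 1/5 normal; order 8: 3/3 normal; order 16: 1/1 normal.
Total normal subgroups: 7.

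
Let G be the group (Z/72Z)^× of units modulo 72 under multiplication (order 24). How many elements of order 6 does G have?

14

Enumerating element orders in G gives 14 elements of order 6.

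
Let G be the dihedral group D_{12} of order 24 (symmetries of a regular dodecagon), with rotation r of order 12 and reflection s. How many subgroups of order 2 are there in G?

13

|G| = 24 and 2 | 24, so subgroups of order 2 are possible by Lagrange.
The subgroups of order 2 are: {e, r^10s}; {e, r^11s}; {e, r^2s}; {e, r^3s}; … (13 in all).
So G has 13 subgroups of order 2.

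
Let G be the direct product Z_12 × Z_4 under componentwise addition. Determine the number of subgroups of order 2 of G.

3

|G| = 48 and 2 | 48, so subgroups of order 2 are possible by Lagrange.
The subgroups of order 2 are: {(0,0), (0,2)}; {(0,0), (6,0)}; {(0,0), (6,2)}.
So G has 3 subgroups of order 2.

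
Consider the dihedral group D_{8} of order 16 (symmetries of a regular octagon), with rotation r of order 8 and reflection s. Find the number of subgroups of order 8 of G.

|G| = 16 and 8 | 16, so subgroups of order 8 are possible by Lagrange.
The subgroups of order 8 are: {e, r, r^2, r^3, r^4, r^5, r^6, r^7}; {e, r^2, r^4, r^6, s, r^2s, r^4s, r^6s}; {e, r^2, r^4, r^6, rs, r^3s, r^5s, r^7s}.
So G has 3 subgroups of order 8.

3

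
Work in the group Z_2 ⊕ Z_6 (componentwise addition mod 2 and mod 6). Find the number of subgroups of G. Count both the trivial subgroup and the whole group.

|G| = 12, so by Lagrange every subgroup order divides 12. Divisors: 1, 2, 3, 4, 6, 12.
Subgroups by order — order 1: 1; order 2: 3; order 3: 1; order 4: 1; order 6: 3; order 12: 1.
Total: 1 + 3 + 1 + 1 + 3 + 1 = 10.

10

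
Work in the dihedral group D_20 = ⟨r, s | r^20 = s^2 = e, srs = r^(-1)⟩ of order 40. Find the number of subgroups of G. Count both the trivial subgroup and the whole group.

48

|G| = 40, so by Lagrange every subgroup order divides 40. Divisors: 1, 2, 4, 5, 8, 10, 20, 40.
Subgroups by order — order 1: 1; order 2: 21; order 4: 11; order 5: 1; order 8: 5; order 10: 5; order 20: 3; order 40: 1.
Total: 1 + 21 + 11 + 1 + 5 + 5 + 3 + 1 = 48.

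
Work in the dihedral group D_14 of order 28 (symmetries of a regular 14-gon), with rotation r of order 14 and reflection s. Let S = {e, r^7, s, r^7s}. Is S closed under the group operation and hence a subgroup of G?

|S| = 4 divides |G| = 28, consistent with Lagrange.
S contains the identity, every element's inverse is in S, and S is closed under ·: it is a subgroup.

Yes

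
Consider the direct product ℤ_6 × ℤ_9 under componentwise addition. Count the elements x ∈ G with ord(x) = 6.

8

An element (a,b) has order lcm(ord(a), ord(b)); count pairs with lcm equal to 6.
Enumerating gives 8 such elements.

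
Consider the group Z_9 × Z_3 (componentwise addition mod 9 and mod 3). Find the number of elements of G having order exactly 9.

18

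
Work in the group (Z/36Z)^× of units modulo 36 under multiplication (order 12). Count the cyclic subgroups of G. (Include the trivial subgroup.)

8

A cyclic subgroup of order d is generated by each of its φ(d) elements of order d, so the cyclic subgroups of order d number (#elements of order d)/φ(d).
Cyclic subgroups by order — order 1: 1; order 2: 3; order 3: 1; order 6: 3.
Total: 8.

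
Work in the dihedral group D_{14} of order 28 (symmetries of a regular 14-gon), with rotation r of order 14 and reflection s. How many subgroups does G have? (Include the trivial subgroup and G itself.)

|G| = 28, so by Lagrange every subgroup order divides 28. Divisors: 1, 2, 4, 7, 14, 28.
Subgroups by order — order 1: 1; order 2: 15; order 4: 7; order 7: 1; order 14: 3; order 28: 1.
Total: 1 + 15 + 7 + 1 + 3 + 1 = 28.

28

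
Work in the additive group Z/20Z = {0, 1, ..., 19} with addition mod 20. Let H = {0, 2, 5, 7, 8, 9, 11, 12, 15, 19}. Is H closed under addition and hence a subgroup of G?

No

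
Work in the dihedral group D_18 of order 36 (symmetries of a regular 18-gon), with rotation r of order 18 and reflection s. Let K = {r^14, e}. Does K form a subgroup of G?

No

r^14 ∈ K but its inverse r^4 ∉ K, so K is not a subgroup.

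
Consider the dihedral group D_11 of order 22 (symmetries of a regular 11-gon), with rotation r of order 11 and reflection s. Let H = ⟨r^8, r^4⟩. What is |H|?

11

|⟨r^8⟩| = 11 and |⟨r^4⟩| = 11, so |H| is a multiple of lcm(11, 11) = 11 and divides |G| = 22.
Closing under the operation: H = {e, r, r^2, r^3, r^4, r^5, r^6, r^7, r^8, r^9, r^10}, so |H| = 11.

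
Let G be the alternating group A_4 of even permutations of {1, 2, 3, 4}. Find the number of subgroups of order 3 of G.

|G| = 12 and 3 | 12, so subgroups of order 3 are possible by Lagrange.
The subgroups of order 3 are: {e, (1 2 3), (1 3 2)}; {e, (1 2 4), (1 4 2)}; {e, (1 3 4), (1 4 3)}; {e, (2 3 4), (2 4 3)}.
So G has 4 subgroups of order 3.

4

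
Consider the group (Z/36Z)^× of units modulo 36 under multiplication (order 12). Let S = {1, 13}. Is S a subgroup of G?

13 ∈ S but its inverse 25 ∉ S, so S is not a subgroup.

No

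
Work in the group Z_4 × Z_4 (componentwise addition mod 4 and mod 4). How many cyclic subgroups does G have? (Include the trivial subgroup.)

A cyclic subgroup of order d is generated by each of its φ(d) elements of order d, so the cyclic subgroups of order d number (#elements of order d)/φ(d).
Cyclic subgroups by order — order 1: 1; order 2: 3; order 4: 6.
Total: 10.

10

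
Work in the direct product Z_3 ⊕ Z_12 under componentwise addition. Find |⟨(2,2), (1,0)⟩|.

|⟨(2,2)⟩| = 6 and |⟨(1,0)⟩| = 3, so |H| is a multiple of lcm(6, 3) = 6 and divides |G| = 36.
Closing under the operation: H = {(0,0), (0,2), (0,4), (0,6), (0,8), (0,10), (1,0), (1,2), (1,4), (1,6), (1,8), (1,10), (2,0), (2,2), (2,4), (2,6), (2,8), (2,10)}, so |H| = 18.

18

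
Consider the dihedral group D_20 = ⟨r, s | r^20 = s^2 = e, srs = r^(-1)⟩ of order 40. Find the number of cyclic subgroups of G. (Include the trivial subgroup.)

Group the elements of G by the cyclic subgroup they generate; each cyclic subgroup of order d accounts for φ(d) elements.
Cyclic subgroups by order — order 1: 1; order 2: 21; order 4: 1; order 5: 1; order 10: 1; order 20: 1.
Total: 26.

26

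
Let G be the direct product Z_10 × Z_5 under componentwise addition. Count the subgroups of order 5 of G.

|G| = 50 and 5 | 50, so subgroups of order 5 are possible by Lagrange.
The subgroups of order 5 are: {(0,0), (0,1), (0,2), (0,3), (0,4)}; {(0,0), (2,0), (4,0), (6,0), (8,0)}; {(0,0), (2,1), (4,2), (6,3), (8,4)}; {(0,0), (2,2), (4,4), (6,1), (8,3)}; … (6 in all).
So G has 6 subgroups of order 5.

6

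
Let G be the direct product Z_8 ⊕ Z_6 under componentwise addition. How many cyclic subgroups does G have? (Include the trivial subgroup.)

16

A cyclic subgroup of order d is generated by each of its φ(d) elements of order d, so the cyclic subgroups of order d number (#elements of order d)/φ(d).
Cyclic subgroups by order — order 1: 1; order 2: 3; order 3: 1; order 4: 2; order 6: 3; order 8: 2; order 12: 2; order 24: 2.
Total: 16.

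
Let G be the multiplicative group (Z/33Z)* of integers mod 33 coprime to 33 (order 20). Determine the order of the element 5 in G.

10

Compute successive powers of 5 mod 33: 5, 25, 26, 31, 23, 16, 14, 4, …; 5^10 ≡ 1 (mod 33).
So |⟨5⟩| = 10.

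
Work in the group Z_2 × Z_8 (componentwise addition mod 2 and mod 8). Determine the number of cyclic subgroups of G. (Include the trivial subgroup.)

8

A cyclic subgroup of order d is generated by each of its φ(d) elements of order d, so the cyclic subgroups of order d number (#elements of order d)/φ(d).
Cyclic subgroups by order — order 1: 1; order 2: 3; order 4: 2; order 8: 2.
Total: 8.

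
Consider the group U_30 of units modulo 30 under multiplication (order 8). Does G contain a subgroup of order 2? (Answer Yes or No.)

Yes

2 | 8. A subgroup of order 2 is {1, 11}.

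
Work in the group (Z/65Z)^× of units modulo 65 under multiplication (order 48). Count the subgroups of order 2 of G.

3

|G| = 48 and 2 | 48, so subgroups of order 2 are possible by Lagrange.
The subgroups of order 2 are: {1, 14}; {1, 51}; {1, 64}.
So G has 3 subgroups of order 2.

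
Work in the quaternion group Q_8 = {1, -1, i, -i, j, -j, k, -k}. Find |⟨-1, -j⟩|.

4

|⟨-1⟩| = 2 and |⟨-j⟩| = 4, so |H| is a multiple of lcm(2, 4) = 4 and divides |G| = 8.
Closing under the operation: H = {1, -1, j, -j}, so |H| = 4.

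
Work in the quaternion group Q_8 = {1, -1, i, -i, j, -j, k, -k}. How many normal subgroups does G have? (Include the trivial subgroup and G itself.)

G has 6 subgroups. Checking conjugation-invariance by order — order 1: 1/1 normal; order 2: 1/1 normal; order 4: 3/3 normal; order 8: 1/1 normal.
Total normal subgroups: 6.

6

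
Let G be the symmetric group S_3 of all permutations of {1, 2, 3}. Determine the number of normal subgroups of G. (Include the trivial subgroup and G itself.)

3

G has 6 subgroups. Checking conjugation-invariance by order — order 1: 1/1 normal; order 2: 0/3 normal; order 3: 1/1 normal; order 6: 1/1 normal.
Total normal subgroups: 3.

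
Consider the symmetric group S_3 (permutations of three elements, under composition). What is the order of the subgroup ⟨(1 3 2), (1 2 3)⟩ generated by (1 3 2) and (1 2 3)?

3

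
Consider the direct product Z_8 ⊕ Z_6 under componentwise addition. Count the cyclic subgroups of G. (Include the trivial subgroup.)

16

Group the elements of G by the cyclic subgroup they generate; each cyclic subgroup of order d accounts for φ(d) elements.
Cyclic subgroups by order — order 1: 1; order 2: 3; order 3: 1; order 4: 2; order 6: 3; order 8: 2; order 12: 2; order 24: 2.
Total: 16.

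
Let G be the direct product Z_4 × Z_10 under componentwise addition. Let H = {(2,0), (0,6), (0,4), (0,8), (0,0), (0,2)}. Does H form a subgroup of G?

|H| = 6 does not divide |G| = 40, so by Lagrange H is not a subgroup.

No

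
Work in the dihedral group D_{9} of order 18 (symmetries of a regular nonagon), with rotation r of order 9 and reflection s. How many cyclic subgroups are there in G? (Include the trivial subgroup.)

12

Each element a generates a cyclic subgroup ⟨a⟩; distinct elements may generate the same one (a cyclic group of order d has φ(d) generators).
Cyclic subgroups by order — order 1: 1; order 2: 9; order 3: 1; order 9: 1.
Total: 12.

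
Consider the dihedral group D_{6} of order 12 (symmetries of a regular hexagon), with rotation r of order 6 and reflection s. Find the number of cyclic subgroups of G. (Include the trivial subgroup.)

Group the elements of G by the cyclic subgroup they generate; each cyclic subgroup of order d accounts for φ(d) elements.
Cyclic subgroups by order — order 1: 1; order 2: 7; order 3: 1; order 6: 1.
Total: 10.

10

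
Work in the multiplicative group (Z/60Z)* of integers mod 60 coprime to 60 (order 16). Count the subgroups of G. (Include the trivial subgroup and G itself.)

27

|G| = 16, so by Lagrange every subgroup order divides 16. Divisors: 1, 2, 4, 8, 16.
Subgroups by order — order 1: 1; order 2: 7; order 4: 11; order 8: 7; order 16: 1.
Total: 1 + 7 + 11 + 7 + 1 = 27.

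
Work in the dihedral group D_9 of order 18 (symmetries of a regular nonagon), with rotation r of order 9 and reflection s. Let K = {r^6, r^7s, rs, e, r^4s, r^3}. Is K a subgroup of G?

Yes

|K| = 6 divides |G| = 18, consistent with Lagrange.
K contains the identity, every element's inverse is in K, and K is closed under ·: it is a subgroup.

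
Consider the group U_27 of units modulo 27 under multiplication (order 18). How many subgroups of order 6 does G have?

1

|G| = 18 and 6 | 18, so subgroups of order 6 are possible by Lagrange.
The subgroups of order 6 are: {1, 8, 10, 17, 19, 26}.
So G has 1 subgroup of order 6.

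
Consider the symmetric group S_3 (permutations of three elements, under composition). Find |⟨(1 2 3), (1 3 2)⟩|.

3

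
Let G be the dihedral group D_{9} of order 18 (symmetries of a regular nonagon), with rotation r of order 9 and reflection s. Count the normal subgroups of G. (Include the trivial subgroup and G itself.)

G has 16 subgroups. Checking conjugation-invariance by order — order 1: 1/1 normal; order 2: 0/9 normal; order 3: 1/1 normal; order 6: 0/3 normal; order 9: 1/1 normal; order 18: 1/1 normal.
Total normal subgroups: 4.

4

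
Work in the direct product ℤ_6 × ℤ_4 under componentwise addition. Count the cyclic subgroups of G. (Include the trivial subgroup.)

12

Group the elements of G by the cyclic subgroup they generate; each cyclic subgroup of order d accounts for φ(d) elements.
Cyclic subgroups by order — order 1: 1; order 2: 3; order 3: 1; order 4: 2; order 6: 3; order 12: 2.
Total: 12.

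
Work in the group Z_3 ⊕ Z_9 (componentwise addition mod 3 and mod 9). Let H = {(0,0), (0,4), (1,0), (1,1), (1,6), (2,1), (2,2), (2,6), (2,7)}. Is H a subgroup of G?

(0,4) ∈ H but its inverse (0,5) ∉ H, so H is not a subgroup.

No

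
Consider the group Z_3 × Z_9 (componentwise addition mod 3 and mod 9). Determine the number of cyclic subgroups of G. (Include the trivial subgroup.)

Group the elements of G by the cyclic subgroup they generate; each cyclic subgroup of order d accounts for φ(d) elements.
Cyclic subgroups by order — order 1: 1; order 3: 4; order 9: 3.
Total: 8.

8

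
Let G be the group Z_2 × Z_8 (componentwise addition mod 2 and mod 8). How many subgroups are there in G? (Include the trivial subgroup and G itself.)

11

|G| = 16, so by Lagrange every subgroup order divides 16. Divisors: 1, 2, 4, 8, 16.
Subgroups by order — order 1: 1; order 2: 3; order 4: 3; order 8: 3; order 16: 1.
Total: 1 + 3 + 3 + 3 + 1 = 11.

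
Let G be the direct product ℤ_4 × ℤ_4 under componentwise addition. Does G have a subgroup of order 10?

No

10 does not divide |G| = 16, so by Lagrange no subgroup of order 10 exists.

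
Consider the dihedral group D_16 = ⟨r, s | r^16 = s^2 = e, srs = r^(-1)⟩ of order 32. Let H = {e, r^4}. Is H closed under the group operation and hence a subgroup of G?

r^4 ∈ H but its inverse r^12 ∉ H, so H is not a subgroup.

No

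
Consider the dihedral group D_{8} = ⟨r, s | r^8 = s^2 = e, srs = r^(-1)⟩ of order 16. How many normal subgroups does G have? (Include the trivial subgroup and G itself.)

G has 19 subgroups. Checking conjugation-invariance by order — order 1: 1/1 normal; order 2: 1/9 normal; order 4: 1/5 normal; order 8: 3/3 normal; order 16: 1/1 normal.
Total normal subgroups: 7.

7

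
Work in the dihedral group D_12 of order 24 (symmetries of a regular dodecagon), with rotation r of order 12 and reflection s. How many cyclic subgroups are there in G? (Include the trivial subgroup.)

Group the elements of G by the cyclic subgroup they generate; each cyclic subgroup of order d accounts for φ(d) elements.
Cyclic subgroups by order — order 1: 1; order 2: 13; order 3: 1; order 4: 1; order 6: 1; order 12: 1.
Total: 18.

18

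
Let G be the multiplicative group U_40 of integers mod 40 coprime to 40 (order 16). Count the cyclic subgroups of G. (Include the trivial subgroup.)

12

Each element a generates a cyclic subgroup ⟨a⟩; distinct elements may generate the same one (a cyclic group of order d has φ(d) generators).
Cyclic subgroups by order — order 1: 1; order 2: 7; order 4: 4.
Total: 12.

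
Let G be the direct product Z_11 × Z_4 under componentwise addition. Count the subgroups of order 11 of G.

1

|G| = 44 and 11 | 44, so subgroups of order 11 are possible by Lagrange.
The subgroups of order 11 are: {(0,0), (1,0), (2,0), (3,0), (4,0), (5,0), (6,0), (7,0), (8,0), (9,0), (10,0)}.
So G has 1 subgroup of order 11.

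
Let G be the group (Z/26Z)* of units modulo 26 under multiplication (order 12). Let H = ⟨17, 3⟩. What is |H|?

|⟨17⟩| = 6 and |⟨3⟩| = 3, so |H| is a multiple of lcm(6, 3) = 6 and divides |G| = 12.
Closing under the operation: H = {1, 3, 9, 17, 23, 25}, so |H| = 6.

6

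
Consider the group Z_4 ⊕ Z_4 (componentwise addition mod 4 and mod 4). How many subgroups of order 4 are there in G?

7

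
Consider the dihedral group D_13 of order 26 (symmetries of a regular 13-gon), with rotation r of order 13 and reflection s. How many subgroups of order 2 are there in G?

13

|G| = 26 and 2 | 26, so subgroups of order 2 are possible by Lagrange.
The subgroups of order 2 are: {e, r^10s}; {e, r^11s}; {e, r^12s}; {e, r^2s}; … (13 in all).
So G has 13 subgroups of order 2.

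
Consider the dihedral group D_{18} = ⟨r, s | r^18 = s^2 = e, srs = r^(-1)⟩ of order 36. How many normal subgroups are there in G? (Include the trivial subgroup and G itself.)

9

G has 45 subgroups. Checking conjugation-invariance by order — order 1: 1/1 normal; order 2: 1/19 normal; order 3: 1/1 normal; order 4: 0/9 normal; order 6: 1/7 normal; order 9: 1/1 normal; order 12: 0/3 normal; order 18: 3/3 normal; order 36: 1/1 normal.
Total normal subgroups: 9.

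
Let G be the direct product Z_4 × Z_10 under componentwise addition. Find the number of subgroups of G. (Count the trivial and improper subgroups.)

|G| = 40, so by Lagrange every subgroup order divides 40. Divisors: 1, 2, 4, 5, 8, 10, 20, 40.
Subgroups by order — order 1: 1; order 2: 3; order 4: 3; order 5: 1; order 8: 1; order 10: 3; order 20: 3; order 40: 1.
Total: 1 + 3 + 3 + 1 + 1 + 3 + 3 + 1 = 16.

16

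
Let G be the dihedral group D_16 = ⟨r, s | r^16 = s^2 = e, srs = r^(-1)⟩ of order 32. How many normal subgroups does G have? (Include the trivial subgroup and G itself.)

8

G has 36 subgroups. Checking conjugation-invariance by order — order 1: 1/1 normal; order 2: 1/17 normal; order 4: 1/9 normal; order 8: 1/5 normal; order 16: 3/3 normal; order 32: 1/1 normal.
Total normal subgroups: 8.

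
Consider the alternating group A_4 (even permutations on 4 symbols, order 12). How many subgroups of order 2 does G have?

|G| = 12 and 2 | 12, so subgroups of order 2 are possible by Lagrange.
The subgroups of order 2 are: {e, (1 2)(3 4)}; {e, (1 3)(2 4)}; {e, (1 4)(2 3)}.
So G has 3 subgroups of order 2.

3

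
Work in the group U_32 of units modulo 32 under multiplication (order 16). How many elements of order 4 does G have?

The elements of order 4 are: 7, 9, 23, 25.
That's 4.

4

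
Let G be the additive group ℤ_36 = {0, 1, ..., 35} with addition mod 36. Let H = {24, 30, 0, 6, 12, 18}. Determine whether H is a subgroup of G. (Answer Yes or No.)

Yes

|H| = 6 divides |G| = 36, consistent with Lagrange.
H contains the identity, every element's inverse is in H, and H is closed under +: it is a subgroup.
In fact H = ⟨6⟩.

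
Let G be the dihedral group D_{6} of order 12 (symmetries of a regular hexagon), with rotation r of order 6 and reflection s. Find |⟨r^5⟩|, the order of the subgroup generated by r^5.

6

Computing powers of r^5: the smallest k with (r^5)^k = e is k = 6.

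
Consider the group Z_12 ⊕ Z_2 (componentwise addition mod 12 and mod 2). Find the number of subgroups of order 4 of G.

3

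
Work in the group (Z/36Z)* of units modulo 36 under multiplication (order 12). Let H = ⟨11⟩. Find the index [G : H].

|⟨11⟩| = 6 and |G| = 12.
By Lagrange, [G : H] = |G|/|H| = 12/6 = 2.

2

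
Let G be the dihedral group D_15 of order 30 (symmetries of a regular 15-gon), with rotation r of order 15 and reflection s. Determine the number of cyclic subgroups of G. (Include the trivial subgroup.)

19

Group the elements of G by the cyclic subgroup they generate; each cyclic subgroup of order d accounts for φ(d) elements.
Cyclic subgroups by order — order 1: 1; order 2: 15; order 3: 1; order 5: 1; order 15: 1.
Total: 19.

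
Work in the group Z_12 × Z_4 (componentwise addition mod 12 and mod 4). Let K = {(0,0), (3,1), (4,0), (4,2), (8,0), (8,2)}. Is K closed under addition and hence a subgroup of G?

No

(3,1) ∈ K but its inverse (9,3) ∉ K, so K is not a subgroup.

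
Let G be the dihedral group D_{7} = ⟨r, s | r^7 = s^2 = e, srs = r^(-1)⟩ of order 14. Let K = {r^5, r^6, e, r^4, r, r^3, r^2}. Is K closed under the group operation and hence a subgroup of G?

|K| = 7 divides |G| = 14, consistent with Lagrange.
K contains the identity, every element's inverse is in K, and K is closed under ·: it is a subgroup.
In fact K = ⟨r^4⟩.

Yes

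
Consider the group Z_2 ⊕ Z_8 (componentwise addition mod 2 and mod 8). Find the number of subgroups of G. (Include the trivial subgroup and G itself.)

11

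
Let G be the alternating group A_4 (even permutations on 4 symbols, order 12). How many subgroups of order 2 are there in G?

3

|G| = 12 and 2 | 12, so subgroups of order 2 are possible by Lagrange.
The subgroups of order 2 are: {e, (1 2)(3 4)}; {e, (1 3)(2 4)}; {e, (1 4)(2 3)}.
So G has 3 subgroups of order 2.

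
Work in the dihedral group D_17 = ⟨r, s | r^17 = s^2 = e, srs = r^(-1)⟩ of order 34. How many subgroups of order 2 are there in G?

17

|G| = 34 and 2 | 34, so subgroups of order 2 are possible by Lagrange.
The subgroups of order 2 are: {e, r^10s}; {e, r^11s}; {e, r^12s}; {e, r^13s}; … (17 in all).
So G has 17 subgroups of order 2.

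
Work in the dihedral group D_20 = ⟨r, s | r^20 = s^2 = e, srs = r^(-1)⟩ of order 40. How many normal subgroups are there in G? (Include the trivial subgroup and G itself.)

9

G has 48 subgroups. Checking conjugation-invariance by order — order 1: 1/1 normal; order 2: 1/21 normal; order 4: 1/11 normal; order 5: 1/1 normal; order 8: 0/5 normal; order 10: 1/5 normal; order 20: 3/3 normal; order 40: 1/1 normal.
Total normal subgroups: 9.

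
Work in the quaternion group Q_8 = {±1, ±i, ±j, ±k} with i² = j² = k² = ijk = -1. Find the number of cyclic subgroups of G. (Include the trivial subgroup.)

Each element a generates a cyclic subgroup ⟨a⟩; distinct elements may generate the same one (a cyclic group of order d has φ(d) generators).
Cyclic subgroups by order — order 1: 1; order 2: 1; order 4: 3.
Total: 5.

5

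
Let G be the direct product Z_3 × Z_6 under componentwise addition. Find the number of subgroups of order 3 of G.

4

|G| = 18 and 3 | 18, so subgroups of order 3 are possible by Lagrange.
The subgroups of order 3 are: {(0,0), (0,2), (0,4)}; {(0,0), (1,0), (2,0)}; {(0,0), (1,2), (2,4)}; {(0,0), (1,4), (2,2)}.
So G has 4 subgroups of order 3.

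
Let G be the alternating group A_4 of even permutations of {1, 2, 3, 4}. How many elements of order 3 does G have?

8

The elements of order 3 are: (2 3 4), (2 4 3), (1 2 3), (1 2 4), (1 3 2), (1 3 4), (1 4 2), (1 4 3).
That's 8.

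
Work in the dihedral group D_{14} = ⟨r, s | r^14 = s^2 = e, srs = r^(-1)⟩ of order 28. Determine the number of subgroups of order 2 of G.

15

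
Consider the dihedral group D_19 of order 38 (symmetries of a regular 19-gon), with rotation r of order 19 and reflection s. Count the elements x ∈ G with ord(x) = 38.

0

No element of G has order 38 (even though 38 | 38).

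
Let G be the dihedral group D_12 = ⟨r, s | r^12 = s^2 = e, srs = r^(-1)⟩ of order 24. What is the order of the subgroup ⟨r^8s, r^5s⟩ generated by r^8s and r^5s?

8

|⟨r^8s⟩| = 2 and |⟨r^5s⟩| = 2, so |H| is a multiple of lcm(2, 2) = 2 and divides |G| = 24.
Closing under the operation: H = {e, r^3, r^6, r^9, r^2s, r^5s, r^8s, r^11s}, so |H| = 8.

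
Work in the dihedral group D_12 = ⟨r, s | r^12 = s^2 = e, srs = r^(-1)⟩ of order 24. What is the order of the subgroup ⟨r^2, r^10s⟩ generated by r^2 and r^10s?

12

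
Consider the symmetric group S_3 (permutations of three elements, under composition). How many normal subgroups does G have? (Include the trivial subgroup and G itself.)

G has 6 subgroups. Checking conjugation-invariance by order — order 1: 1/1 normal; order 2: 0/3 normal; order 3: 1/1 normal; order 6: 1/1 normal.
Total normal subgroups: 3.

3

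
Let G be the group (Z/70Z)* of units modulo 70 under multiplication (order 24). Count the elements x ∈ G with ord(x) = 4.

4

The elements of order 4 are: 13, 27, 43, 57.
That's 4.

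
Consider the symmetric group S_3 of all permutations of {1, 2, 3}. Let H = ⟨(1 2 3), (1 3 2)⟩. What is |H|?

3

|⟨(1 2 3)⟩| = 3 and |⟨(1 3 2)⟩| = 3, so |H| is a multiple of lcm(3, 3) = 3 and divides |G| = 6.
Closing under the operation: H = {e, (1 2 3), (1 3 2)}, so |H| = 3.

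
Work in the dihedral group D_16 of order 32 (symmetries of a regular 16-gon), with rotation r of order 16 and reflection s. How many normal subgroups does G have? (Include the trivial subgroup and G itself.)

G has 36 subgroups. Checking conjugation-invariance by order — order 1: 1/1 normal; order 2: 1/17 normal; order 4: 1/9 normal; order 8: 1/5 normal; order 16: 3/3 normal; order 32: 1/1 normal.
Total normal subgroups: 8.

8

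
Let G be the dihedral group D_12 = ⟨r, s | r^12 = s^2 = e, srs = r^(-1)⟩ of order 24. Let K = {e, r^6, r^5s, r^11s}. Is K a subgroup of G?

Yes

|K| = 4 divides |G| = 24, consistent with Lagrange.
K contains the identity, every element's inverse is in K, and K is closed under ·: it is a subgroup.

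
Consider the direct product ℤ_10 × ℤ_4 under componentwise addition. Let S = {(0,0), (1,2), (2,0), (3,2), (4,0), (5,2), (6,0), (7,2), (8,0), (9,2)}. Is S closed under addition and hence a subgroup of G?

Yes

|S| = 10 divides |G| = 40, consistent with Lagrange.
S contains the identity, every element's inverse is in S, and S is closed under +: it is a subgroup.
In fact S = ⟨(1,2)⟩.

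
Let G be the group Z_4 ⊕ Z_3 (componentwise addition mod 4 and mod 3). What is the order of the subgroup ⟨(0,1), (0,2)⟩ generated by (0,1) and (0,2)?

3

|⟨(0,1)⟩| = 3 and |⟨(0,2)⟩| = 3, so |H| is a multiple of lcm(3, 3) = 3 and divides |G| = 12.
Closing under the operation: H = {(0,0), (0,1), (0,2)}, so |H| = 3.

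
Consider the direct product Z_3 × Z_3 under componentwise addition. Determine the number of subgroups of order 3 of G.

|G| = 9 and 3 | 9, so subgroups of order 3 are possible by Lagrange.
The subgroups of order 3 are: {(0,0), (0,1), (0,2)}; {(0,0), (1,0), (2,0)}; {(0,0), (1,1), (2,2)}; {(0,0), (1,2), (2,1)}.
So G has 4 subgroups of order 3.

4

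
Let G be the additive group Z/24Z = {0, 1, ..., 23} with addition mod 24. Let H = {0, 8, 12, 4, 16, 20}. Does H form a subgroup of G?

Yes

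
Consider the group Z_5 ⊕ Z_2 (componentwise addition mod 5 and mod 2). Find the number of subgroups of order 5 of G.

1

|G| = 10 and 5 | 10, so subgroups of order 5 are possible by Lagrange.
The subgroups of order 5 are: {(0,0), (1,0), (2,0), (3,0), (4,0)}.
So G has 1 subgroup of order 5.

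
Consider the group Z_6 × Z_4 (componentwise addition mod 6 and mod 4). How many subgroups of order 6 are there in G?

3

|G| = 24 and 6 | 24, so subgroups of order 6 are possible by Lagrange.
The subgroups of order 6 are: {(0,0), (0,2), (2,0), (2,2), (4,0), (4,2)}; {(0,0), (1,0), (2,0), (3,0), (4,0), (5,0)}; {(0,0), (1,2), (2,0), (3,2), (4,0), (5,2)}.
So G has 3 subgroups of order 6.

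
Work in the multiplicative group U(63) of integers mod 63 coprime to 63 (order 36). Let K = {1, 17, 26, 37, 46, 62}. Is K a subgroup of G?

Yes

|K| = 6 divides |G| = 36, consistent with Lagrange.
K contains the identity, every element's inverse is in K, and K is closed under ·: it is a subgroup.
In fact K = ⟨17⟩.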